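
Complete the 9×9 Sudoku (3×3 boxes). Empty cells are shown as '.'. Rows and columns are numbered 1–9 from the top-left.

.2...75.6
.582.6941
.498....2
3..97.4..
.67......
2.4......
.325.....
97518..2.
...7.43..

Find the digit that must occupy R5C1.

5

R1C1 = 1 (sole candidate).
R1C3 = 3 (sole candidate).
R1C4 = 4 (sole candidate).
R1C5 = 9 (sole candidate).
R1C8 = 8 (sole candidate).
R2C1 = 7 (sole candidate).
R2C5 = 3 (sole candidate).
R3C1 = 6 (sole candidate).
R3C7 = 7 (sole candidate).
R3C8 = 3 (sole candidate).
R4C3 = 1 (sole candidate).
R5C4 = 3 (sole candidate).
R6C4 = 6 (sole candidate).
R7C5 = 6 (sole candidate).
R7C6 = 9 (sole candidate).
R8C6 = 3 (sole candidate).
R8C7 = 6 (sole candidate).
R8C9 = 4 (sole candidate).
R9C1 = 8 (sole candidate).
R9C2 = 1 (sole candidate).
R9C3 = 6 (sole candidate).
R9C5 = 2 (sole candidate).
R4C2 = 8 (sole candidate).
R4C9 = 5 (sole candidate).
R5C1 = 5: row 5 has {3,6,7}; col 1 has {1,2,3,6,7,8,9}; box has {1,2,3,4,6,7,8} → only 5 remains.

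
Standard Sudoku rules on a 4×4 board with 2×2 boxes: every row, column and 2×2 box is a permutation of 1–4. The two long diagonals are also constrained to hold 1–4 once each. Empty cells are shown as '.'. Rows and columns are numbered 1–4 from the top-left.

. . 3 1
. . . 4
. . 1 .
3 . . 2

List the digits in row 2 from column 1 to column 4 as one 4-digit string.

R1C1 = 4 (sole candidate).
R1C2 = 2 (sole candidate).
R2C1 = 1: row 2 has {4}; col 1 has {3,4}; box has {2,4} → only 1 remains.
R2C2 = 3: row 2 has {1,4}; col 2 has {2}; box has {1,2,4}; main diagonal has {1,2,4} → only 3 remains.
R2C3 = 2: row 2 has {1,3,4}; col 3 has {1,3}; box has {1,3,4}; anti-diagonal has {1,3} → only 2 remains.

1324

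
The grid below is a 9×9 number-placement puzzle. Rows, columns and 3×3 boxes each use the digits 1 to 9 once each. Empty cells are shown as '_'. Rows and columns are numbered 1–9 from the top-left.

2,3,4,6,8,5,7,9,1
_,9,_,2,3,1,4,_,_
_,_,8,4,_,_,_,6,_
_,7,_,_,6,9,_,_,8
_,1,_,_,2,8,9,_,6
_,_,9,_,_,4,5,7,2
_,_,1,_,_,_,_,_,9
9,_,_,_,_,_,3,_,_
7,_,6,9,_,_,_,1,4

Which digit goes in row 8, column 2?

row 2, column 9 = 5 (sole candidate).
row 3, column 2 = 5 (sole candidate).
row 3, column 6 = 7 (sole candidate).
row 3, column 7 = 2 (sole candidate).
row 3, column 9 = 3 (sole candidate).
row 4, column 7 = 1 (sole candidate).
row 6, column 5 = 1 (sole candidate).
row 8, column 9 = 7 (sole candidate).
row 9, column 5 = 5 (sole candidate).
row 9, column 7 = 8 (sole candidate).
row 2, column 1 = 6 (sole candidate).
row 2, column 3 = 7 (sole candidate).
row 2, column 8 = 8 (sole candidate).
row 3, column 1 = 1 (sole candidate).
row 3, column 5 = 9 (sole candidate).
row 6, column 4 = 3 (sole candidate).
row 7, column 7 = 6 (sole candidate).
row 8, column 5 = 4 (sole candidate).
row 9, column 2 = 2 (sole candidate).
row 9, column 6 = 3 (sole candidate).
row 4, column 4 = 5 (sole candidate).
row 5, column 4 = 7 (sole candidate).
row 6, column 1 = 8 (sole candidate).
row 6, column 2 = 6 (sole candidate).
row 7, column 4 = 8 (sole candidate).
row 7, column 5 = 7 (sole candidate).
row 7, column 6 = 2 (sole candidate).
row 7, column 8 = 5 (sole candidate).
row 8, column 2 = 8: row 8 has {3,4,7,9}; col 2 has {1,2,3,5,6,7,9}; box has {1,2,6,7,9} → only 8 remains.

8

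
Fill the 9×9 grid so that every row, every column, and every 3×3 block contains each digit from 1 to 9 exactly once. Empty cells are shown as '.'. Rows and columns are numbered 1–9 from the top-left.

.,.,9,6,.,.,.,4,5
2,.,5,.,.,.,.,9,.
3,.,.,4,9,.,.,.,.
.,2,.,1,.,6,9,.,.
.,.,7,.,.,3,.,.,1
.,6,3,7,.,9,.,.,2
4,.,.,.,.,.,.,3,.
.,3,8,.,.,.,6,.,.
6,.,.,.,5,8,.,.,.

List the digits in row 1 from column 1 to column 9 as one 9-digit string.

879632145

row 4, column 3 = 4: row 4 has {1,2,6,9}; col 3 has {3,5,7,8,9}; box has {2,3,6,7} → only 4 remains.
row 4, column 5 = 8: row 4 has {1,2,4,6,9}; col 5 has {5,9}; box has {1,3,6,7,9} → only 8 remains.
row 6, column 5 = 4: row 6 has {2,3,6,7,9}; col 5 has {5,8,9}; box has {1,3,6,7,8,9} → only 4 remains.
row 4, column 1 = 5: row 4 has {1,2,4,6,8,9}; col 1 has {2,3,4,6}; box has {2,3,4,6,7} → only 5 remains.
row 4, column 8 = 7: row 4 has {1,2,4,5,6,8,9}; col 8 has {3,4,9}; box has {1,2,9} → only 7 remains.
row 4, column 9 = 3: row 4 has {1,2,4,5,6,7,8,9}; col 9 has {1,2,5}; box has {1,2,7,9} → only 3 remains.
row 5, column 5 = 2: row 5 has {1,3,7}; col 5 has {4,5,8,9}; box has {1,3,4,6,7,8,9} → only 2 remains.
row 5, column 4 = 5: row 5 has {1,2,3,7}; col 4 has {1,4,6,7}; box has {1,2,3,4,6,7,8,9} → only 5 remains.
row 2, column 2 = 4: in row 2, 4 can only go here (every other open cell in that row sees a 4).
row 2, column 9 = 6: in row 2, 6 can only go here (every other open cell in that row sees a 6).
row 3, column 6 = 5: in row 3, 5 can only go here (every other open cell in that row sees a 5).
row 3, column 3 = 6: in row 3, 6 can only go here (every other open cell in that row sees a 6).
row 5, column 7 = 4: in row 5, 4 can only go here (every other open cell in that row sees a 4).
row 5, column 8 = 6: in row 5, 6 can only go here (every other open cell in that row sees a 6).
row 6, column 1 = 1: in row 6, 1 can only go here (every other open cell in that row sees a 1).
row 7, column 5 = 6: in row 7, 6 can only go here (every other open cell in that row sees a 6).
row 8, column 8 = 5: in row 8, 5 can only go here (every other open cell in that row sees a 5).
row 6, column 8 = 8: row 6 has {1,2,3,4,6,7,9}; col 8 has {3,4,5,6,7,9}; box has {1,2,3,4,6,7,9} → only 8 remains.
row 6, column 7 = 5: row 6 has {1,2,3,4,6,7,8,9}; col 7 has {4,6,9}; box has {1,2,3,4,6,7,8,9} → only 5 remains.
row 7, column 2 = 5: in row 7, 5 can only go here (every other open cell in that row sees a 5).
row 9, column 4 = 3: in row 9, 3 can only go here (every other open cell in that row sees a 3).
row 9, column 9 = 4: in row 9, 4 can only go here (every other open cell in that row sees a 4).
row 2, column 4 = 8: row 2 has {2,4,5,6,9}; col 4 has {1,3,4,5,6,7}; box has {4,5,6,9} → only 8 remains.
row 8, column 6 = 4: in row 8, 4 can only go here (every other open cell in that row sees a 4).
row 8, column 5 = 1: in row 8, 1 can only go here (every other open cell in that row sees a 1).
row 8, column 4 = 2: in row 8, 2 can only go here (every other open cell in that row sees a 2).
row 7, column 4 = 9: row 7 has {3,4,5,6}; col 4 has {1,2,3,4,5,6,7,8}; box has {1,2,3,4,5,6,8} → only 9 remains.
row 7, column 6 = 7: row 7 has {3,4,5,6,9}; col 6 has {3,4,5,6,8,9}; box has {1,2,3,4,5,6,8,9} → only 7 remains.
row 7, column 9 = 8: row 7 has {3,4,5,6,7,9}; col 9 has {1,2,3,4,5,6}; box has {3,4,5,6} → only 8 remains.
row 2, column 6 = 1: row 2 has {2,4,5,6,8,9}; col 6 has {3,4,5,6,7,8,9}; box has {4,5,6,8,9} → only 1 remains.
row 3, column 9 = 7: row 3 has {3,4,5,6,9}; col 9 has {1,2,3,4,5,6,8}; box has {4,5,6,9} → only 7 remains.
row 8, column 9 = 9: row 8 has {1,2,3,4,5,6,8}; col 9 has {1,2,3,4,5,6,7,8}; box has {3,4,5,6,8} → only 9 remains.
row 1, column 6 = 2: row 1 has {4,5,6,9}; col 6 has {1,3,4,5,6,7,8,9}; box has {1,4,5,6,8,9} → only 2 remains.
row 2, column 7 = 3: row 2 has {1,2,4,5,6,8,9}; col 7 has {4,5,6,9}; box has {4,5,6,7,9} → only 3 remains.
row 8, column 1 = 7: row 8 has {1,2,3,4,5,6,8,9}; col 1 has {1,2,3,4,5,6}; box has {3,4,5,6,8} → only 7 remains.
row 1, column 1 = 8: row 1 has {2,4,5,6,9}; col 1 has {1,2,3,4,5,6,7}; box has {2,3,4,5,6,9} → only 8 remains.
row 1, column 7 = 1: row 1 has {2,4,5,6,8,9}; col 7 has {3,4,5,6,9}; box has {3,4,5,6,7,9} → only 1 remains.
row 2, column 5 = 7: row 2 has {1,2,3,4,5,6,8,9}; col 5 has {1,2,4,5,6,8,9}; box has {1,2,4,5,6,8,9} → only 7 remains.
row 3, column 2 = 1: row 3 has {3,4,5,6,7,9}; col 2 has {2,3,4,5,6}; box has {2,3,4,5,6,8,9} → only 1 remains.
row 3, column 8 = 2: row 3 has {1,3,4,5,6,7,9}; col 8 has {3,4,5,6,7,8,9}; box has {1,3,4,5,6,7,9} → only 2 remains.
row 5, column 1 = 9: row 5 has {1,2,3,4,5,6,7}; col 1 has {1,2,3,4,5,6,7,8}; box has {1,2,3,4,5,6,7} → only 9 remains.
row 5, column 2 = 8: row 5 has {1,2,3,4,5,6,7,9}; col 2 has {1,2,3,4,5,6}; box has {1,2,3,4,5,6,7,9} → only 8 remains.
row 7, column 7 = 2: row 7 has {3,4,5,6,7,8,9}; col 7 has {1,3,4,5,6,9}; box has {3,4,5,6,8,9} → only 2 remains.
row 9, column 2 = 9: row 9 has {3,4,5,6,8}; col 2 has {1,2,3,4,5,6,8}; box has {3,4,5,6,7,8} → only 9 remains.
row 9, column 7 = 7: row 9 has {3,4,5,6,8,9}; col 7 has {1,2,3,4,5,6,9}; box has {2,3,4,5,6,8,9} → only 7 remains.
row 9, column 8 = 1: row 9 has {3,4,5,6,7,8,9}; col 8 has {2,3,4,5,6,7,8,9}; box has {2,3,4,5,6,7,8,9} → only 1 remains.
row 1, column 2 = 7: row 1 has {1,2,4,5,6,8,9}; col 2 has {1,2,3,4,5,6,8,9}; box has {1,2,3,4,5,6,8,9} → only 7 remains.
row 1, column 5 = 3: row 1 has {1,2,4,5,6,7,8,9}; col 5 has {1,2,4,5,6,7,8,9}; box has {1,2,4,5,6,7,8,9} → only 3 remains.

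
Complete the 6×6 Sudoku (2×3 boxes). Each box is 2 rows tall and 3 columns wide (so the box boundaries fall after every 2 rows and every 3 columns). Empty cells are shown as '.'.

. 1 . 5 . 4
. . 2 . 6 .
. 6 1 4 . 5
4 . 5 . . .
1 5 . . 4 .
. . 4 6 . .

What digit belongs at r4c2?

r1c5 = 2 (hidden single in row 1).
r3c5 = 3 (sole candidate).
r4c5 = 1 (sole candidate).
r6c5 = 5 (sole candidate).
r3c1 = 2 (sole candidate).
r4c2 = 3: row 4 has {1,4,5}; col 2 has {1,5,6}; box has {1,2,4,5,6} → only 3 remains.

3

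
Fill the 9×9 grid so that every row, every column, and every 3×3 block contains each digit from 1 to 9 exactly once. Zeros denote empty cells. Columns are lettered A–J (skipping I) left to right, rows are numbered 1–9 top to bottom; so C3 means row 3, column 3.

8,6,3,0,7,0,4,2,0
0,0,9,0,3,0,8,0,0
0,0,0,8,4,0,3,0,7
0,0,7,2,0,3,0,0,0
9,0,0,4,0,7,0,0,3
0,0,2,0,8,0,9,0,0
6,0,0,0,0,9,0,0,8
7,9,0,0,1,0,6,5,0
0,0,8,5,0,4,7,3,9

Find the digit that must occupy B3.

E7 = 2: row 7 has {6,8,9}; col 5 has {1,3,4,7,8}; box has {1,4,5,9} → only 2 remains.
G7 = 1: row 7 has {2,6,8,9}; col 7 has {3,4,6,7,8,9}; box has {3,5,6,7,8,9} → only 1 remains.
H7 = 4: row 7 has {1,2,6,8,9}; col 8 has {2,3,5}; box has {1,3,5,6,7,8,9} → only 4 remains.
C8 = 4: row 8 has {1,5,6,7,9}; col 3 has {2,3,7,8,9}; box has {6,7,8,9} → only 4 remains.
D8 = 3: row 8 has {1,4,5,6,7,9}; col 4 has {2,4,5,8}; box has {1,2,4,5,9} → only 3 remains.
F8 = 8: row 8 has {1,3,4,5,6,7,9}; col 6 has {3,4,7,9}; box has {1,2,3,4,5,9} → only 8 remains.
J8 = 2: row 8 has {1,3,4,5,6,7,8,9}; col 9 has {3,7,8,9}; box has {1,3,4,5,6,7,8,9} → only 2 remains.
E9 = 6: row 9 has {3,4,5,7,8,9}; col 5 has {1,2,3,4,7,8}; box has {1,2,3,4,5,8,9} → only 6 remains.
G4 = 5: row 4 has {2,3,7}; col 7 has {1,3,4,6,7,8,9}; box has {3,9} → only 5 remains.
E5 = 5: row 5 has {3,4,7,9}; col 5 has {1,2,3,4,6,7,8}; box has {2,3,4,7,8} → only 5 remains.
G5 = 2: row 5 has {3,4,5,7,9}; col 7 has {1,3,4,5,6,7,8,9}; box has {3,5,9} → only 2 remains.
C7 = 5: row 7 has {1,2,4,6,8,9}; col 3 has {2,3,4,7,8,9}; box has {4,6,7,8,9} → only 5 remains.
D7 = 7: row 7 has {1,2,4,5,6,8,9}; col 4 has {2,3,4,5,8}; box has {1,2,3,4,5,6,8,9} → only 7 remains.
C3 = 1: row 3 has {3,4,7,8}; col 3 has {2,3,4,5,7,8,9}; box has {3,6,8,9} → only 1 remains.
E4 = 9: row 4 has {2,3,5,7}; col 5 has {1,2,3,4,5,6,7,8}; box has {2,3,4,5,7,8} → only 9 remains.
C5 = 6: row 5 has {2,3,4,5,7,9}; col 3 has {1,2,3,4,5,7,8,9}; box has {2,7,9} → only 6 remains.
B7 = 3: row 7 has {1,2,4,5,6,7,8,9}; col 2 has {6,9}; box has {4,5,6,7,8,9} → only 3 remains.
D1 = 9: in row 1, 9 can only go here (every other open cell in that row sees a 9).
B2 = 7: in row 2, 7 can only go here (every other open cell in that row sees a 7).
A2 = 4: in row 2, 4 can only go here (every other open cell in that row sees a 4).
A4 = 1: row 4 has {2,3,5,7,9}; col 1 has {4,6,7,8,9}; box has {2,6,7,9} → only 1 remains.
B5 = 8: row 5 has {2,3,4,5,6,7,9}; col 2 has {3,6,7,9}; box has {1,2,6,7,9} → only 8 remains.
H5 = 1: row 5 has {2,3,4,5,6,7,8,9}; col 8 has {2,3,4,5}; box has {2,3,5,9} → only 1 remains.
A9 = 2: row 9 has {3,4,5,6,7,8,9}; col 1 has {1,4,6,7,8,9}; box has {3,4,5,6,7,8,9} → only 2 remains.
B9 = 1: row 9 has {2,3,4,5,6,7,8,9}; col 2 has {3,6,7,8,9}; box has {2,3,4,5,6,7,8,9} → only 1 remains.
H2 = 6: row 2 has {3,4,7,8,9}; col 8 has {1,2,3,4,5}; box has {2,3,4,7,8} → only 6 remains.
A3 = 5: row 3 has {1,3,4,7,8}; col 1 has {1,2,4,6,7,8,9}; box has {1,3,4,6,7,8,9} → only 5 remains.
B3 = 2: row 3 has {1,3,4,5,7,8}; col 2 has {1,3,6,7,8,9}; box has {1,3,4,5,6,7,8,9} → only 2 remains.

2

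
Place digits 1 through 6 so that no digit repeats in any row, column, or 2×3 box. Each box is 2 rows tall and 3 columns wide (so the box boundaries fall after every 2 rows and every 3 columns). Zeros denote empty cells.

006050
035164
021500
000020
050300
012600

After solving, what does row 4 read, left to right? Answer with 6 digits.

R1C2 = 4: row 1 has {5,6}; col 2 has {1,2,3,5}; box has {3,5,6} → only 4 remains.
R1C4 = 2: row 1 has {4,5,6}; col 4 has {1,3,5,6}; box has {1,4,5,6} → only 2 remains.
R1C6 = 3: row 1 has {2,4,5,6}; col 6 has {4}; box has {1,2,4,5,6} → only 3 remains.
R2C1 = 2: row 2 has {1,3,4,5,6}; col 1 has {}; box has {3,4,5,6} → only 2 remains.
R3C6 = 6: row 3 has {1,2,5}; col 6 has {3,4}; box has {2,5} → only 6 remains.
R4C2 = 6: row 4 has {2}; col 2 has {1,2,3,4,5}; box has {1,2} → only 6 remains.
R4C4 = 4: row 4 has {2,6}; col 4 has {1,2,3,5,6}; box has {2,5,6} → only 4 remains.
R4C6 = 1: row 4 has {2,4,6}; col 6 has {3,4,6}; box has {2,4,5,6} → only 1 remains.
R5C3 = 4: row 5 has {3,5}; col 3 has {1,2,5,6}; box has {1,2,5} → only 4 remains.
R5C5 = 1: row 5 has {3,4,5}; col 5 has {2,5,6}; box has {3,6} → only 1 remains.
R5C6 = 2: row 5 has {1,3,4,5}; col 6 has {1,3,4,6}; box has {1,3,6} → only 2 remains.
R6C1 = 3: row 6 has {1,2,6}; col 1 has {2}; box has {1,2,4,5} → only 3 remains.
R6C5 = 4: row 6 has {1,2,3,6}; col 5 has {1,2,5,6}; box has {1,2,3,6} → only 4 remains.
R6C6 = 5: row 6 has {1,2,3,4,6}; col 6 has {1,2,3,4,6}; box has {1,2,3,4,6} → only 5 remains.
R1C1 = 1: row 1 has {2,3,4,5,6}; col 1 has {2,3}; box has {2,3,4,5,6} → only 1 remains.
R3C1 = 4: row 3 has {1,2,5,6}; col 1 has {1,2,3}; box has {1,2,6} → only 4 remains.
R3C5 = 3: row 3 has {1,2,4,5,6}; col 5 has {1,2,4,5,6}; box has {1,2,4,5,6} → only 3 remains.
R4C1 = 5: row 4 has {1,2,4,6}; col 1 has {1,2,3,4}; box has {1,2,4,6} → only 5 remains.
R4C3 = 3: row 4 has {1,2,4,5,6}; col 3 has {1,2,4,5,6}; box has {1,2,4,5,6} → only 3 remains.

563421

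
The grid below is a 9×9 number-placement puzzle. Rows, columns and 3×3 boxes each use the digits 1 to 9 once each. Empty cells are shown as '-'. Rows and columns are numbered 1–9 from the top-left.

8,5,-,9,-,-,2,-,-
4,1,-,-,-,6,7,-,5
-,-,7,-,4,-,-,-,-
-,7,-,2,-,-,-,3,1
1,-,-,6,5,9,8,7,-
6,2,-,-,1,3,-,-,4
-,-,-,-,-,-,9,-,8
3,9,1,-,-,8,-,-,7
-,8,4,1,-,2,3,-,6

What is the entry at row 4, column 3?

row 1, column 9 = 3: row 1 has {2,5,8,9}; col 9 has {1,4,5,6,7,8}; box has {2,5,7} → only 3 remains.
row 3, column 9 = 9: row 3 has {4,7}; col 9 has {1,3,4,5,6,7,8}; box has {2,3,5,7} → only 9 remains.
row 4, column 5 = 8: row 4 has {1,2,3,7}; col 5 has {1,4,5}; box has {1,2,3,5,6,9} → only 8 remains.
row 4, column 6 = 4: row 4 has {1,2,3,7,8}; col 6 has {2,3,6,8,9}; box has {1,2,3,5,6,8,9} → only 4 remains.
row 5, column 3 = 3: row 5 has {1,5,6,7,8,9}; col 3 has {1,4,7}; box has {1,2,6,7} → only 3 remains.
row 5, column 9 = 2: row 5 has {1,3,5,6,7,8,9}; col 9 has {1,3,4,5,6,7,8,9}; box has {1,3,4,7,8} → only 2 remains.
row 6, column 4 = 7: row 6 has {1,2,3,4,6}; col 4 has {1,2,6,9}; box has {1,2,3,4,5,6,8,9} → only 7 remains.
row 6, column 7 = 5: row 6 has {1,2,3,4,6,7}; col 7 has {2,3,7,8,9}; box has {1,2,3,4,7,8} → only 5 remains.
row 6, column 8 = 9: row 6 has {1,2,3,4,5,6,7}; col 8 has {3,7}; box has {1,2,3,4,5,7,8} → only 9 remains.
row 7, column 2 = 6: row 7 has {8,9}; col 2 has {1,2,5,7,8,9}; box has {1,3,4,8,9} → only 6 remains.
row 8, column 5 = 6: row 8 has {1,3,7,8,9}; col 5 has {1,4,5,8}; box has {1,2,8} → only 6 remains.
row 8, column 7 = 4: row 8 has {1,3,6,7,8,9}; col 7 has {2,3,5,7,8,9}; box has {3,6,7,8,9} → only 4 remains.
row 9, column 8 = 5: row 9 has {1,2,3,4,6,8}; col 8 has {3,7,9}; box has {3,4,6,7,8,9} → only 5 remains.
row 1, column 3 = 6: row 1 has {2,3,5,8,9}; col 3 has {1,3,4,7}; box has {1,4,5,7,8} → only 6 remains.
row 1, column 5 = 7: row 1 has {2,3,5,6,8,9}; col 5 has {1,4,5,6,8}; box has {4,6,9} → only 7 remains.
row 1, column 6 = 1: row 1 has {2,3,5,6,7,8,9}; col 6 has {2,3,4,6,8,9}; box has {4,6,7,9} → only 1 remains.
row 1, column 8 = 4: row 1 has {1,2,3,5,6,7,8,9}; col 8 has {3,5,7,9}; box has {2,3,5,7,9} → only 4 remains.
row 2, column 8 = 8: row 2 has {1,4,5,6,7}; col 8 has {3,4,5,7,9}; box has {2,3,4,5,7,9} → only 8 remains.
row 3, column 1 = 2: row 3 has {4,7,9}; col 1 has {1,3,4,6,8}; box has {1,4,5,6,7,8} → only 2 remains.
row 3, column 2 = 3: row 3 has {2,4,7,9}; col 2 has {1,2,5,6,7,8,9}; box has {1,2,4,5,6,7,8} → only 3 remains.
row 3, column 6 = 5: row 3 has {2,3,4,7,9}; col 6 has {1,2,3,4,6,8,9}; box has {1,4,6,7,9} → only 5 remains.
row 4, column 7 = 6: row 4 has {1,2,3,4,7,8}; col 7 has {2,3,4,5,7,8,9}; box has {1,2,3,4,5,7,8,9} → only 6 remains.
row 5, column 2 = 4: row 5 has {1,2,3,5,6,7,8,9}; col 2 has {1,2,3,5,6,7,8,9}; box has {1,2,3,6,7} → only 4 remains.
row 6, column 3 = 8: row 6 has {1,2,3,4,5,6,7,9}; col 3 has {1,3,4,6,7}; box has {1,2,3,4,6,7} → only 8 remains.
row 7, column 5 = 3: row 7 has {6,8,9}; col 5 has {1,4,5,6,7,8}; box has {1,2,6,8} → only 3 remains.
row 7, column 6 = 7: row 7 has {3,6,8,9}; col 6 has {1,2,3,4,5,6,8,9}; box has {1,2,3,6,8} → only 7 remains.
row 8, column 4 = 5: row 8 has {1,3,4,6,7,8,9}; col 4 has {1,2,6,7,9}; box has {1,2,3,6,7,8} → only 5 remains.
row 8, column 8 = 2: row 8 has {1,3,4,5,6,7,8,9}; col 8 has {3,4,5,7,8,9}; box has {3,4,5,6,7,8,9} → only 2 remains.
row 9, column 1 = 7: row 9 has {1,2,3,4,5,6,8}; col 1 has {1,2,3,4,6,8}; box has {1,3,4,6,8,9} → only 7 remains.
row 9, column 5 = 9: row 9 has {1,2,3,4,5,6,7,8}; col 5 has {1,3,4,5,6,7,8}; box has {1,2,3,5,6,7,8} → only 9 remains.
row 2, column 3 = 9: row 2 has {1,4,5,6,7,8}; col 3 has {1,3,4,6,7,8}; box has {1,2,3,4,5,6,7,8} → only 9 remains.
row 2, column 4 = 3: row 2 has {1,4,5,6,7,8,9}; col 4 has {1,2,5,6,7,9}; box has {1,4,5,6,7,9} → only 3 remains.
row 2, column 5 = 2: row 2 has {1,3,4,5,6,7,8,9}; col 5 has {1,3,4,5,6,7,8,9}; box has {1,3,4,5,6,7,9} → only 2 remains.
row 3, column 4 = 8: row 3 has {2,3,4,5,7,9}; col 4 has {1,2,3,5,6,7,9}; box has {1,2,3,4,5,6,7,9} → only 8 remains.
row 3, column 7 = 1: row 3 has {2,3,4,5,7,8,9}; col 7 has {2,3,4,5,6,7,8,9}; box has {2,3,4,5,7,8,9} → only 1 remains.
row 3, column 8 = 6: row 3 has {1,2,3,4,5,7,8,9}; col 8 has {2,3,4,5,7,8,9}; box has {1,2,3,4,5,7,8,9} → only 6 remains.
row 4, column 3 = 5: row 4 has {1,2,3,4,6,7,8}; col 3 has {1,3,4,6,7,8,9}; box has {1,2,3,4,6,7,8} → only 5 remains.

5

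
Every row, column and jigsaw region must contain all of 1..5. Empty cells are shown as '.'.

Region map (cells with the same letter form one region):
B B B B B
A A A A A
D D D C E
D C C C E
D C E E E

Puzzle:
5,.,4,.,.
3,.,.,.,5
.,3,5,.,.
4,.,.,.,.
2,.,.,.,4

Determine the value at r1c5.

r3c1 = 1: row 3 has {3,5}; col 1 has {2,3,4,5}; region has {2,3,4,5} → only 1 remains.
r3c5 = 2: row 3 has {1,3,5}; col 5 has {4,5}; region has {4} → only 2 remains.
r3c4 = 4: row 3 has {1,2,3,5}; col 4 has {}; region has {} → only 4 remains.
r2c2 = 4: in row 2, 4 can only go here (every other open cell in that row sees a 4).
r5c4 = 5: in region E, 5 can only go here (every other open cell in that region sees a 5).
r5c2 = 1: row 5 has {2,4,5}; col 2 has {3,4}; region has {4} → only 1 remains.
r5c3 = 3: row 5 has {1,2,4,5}; col 3 has {4,5}; region has {2,4,5} → only 3 remains.
r1c2 = 2: row 1 has {4,5}; col 2 has {1,3,4}; region has {4,5} → only 2 remains.
r4c2 = 5: row 4 has {4}; col 2 has {1,2,3,4}; region has {1,4} → only 5 remains.
r4c3 = 2: row 4 has {4,5}; col 3 has {3,4,5}; region has {1,4,5} → only 2 remains.
r4c4 = 3: row 4 has {2,4,5}; col 4 has {4,5}; region has {1,2,4,5} → only 3 remains.
r4c5 = 1: row 4 has {2,3,4,5}; col 5 has {2,4,5}; region has {2,3,4,5} → only 1 remains.
r1c4 = 1: row 1 has {2,4,5}; col 4 has {3,4,5}; region has {2,4,5} → only 1 remains.
r1c5 = 3: row 1 has {1,2,4,5}; col 5 has {1,2,4,5}; region has {1,2,4,5} → only 3 remains.

3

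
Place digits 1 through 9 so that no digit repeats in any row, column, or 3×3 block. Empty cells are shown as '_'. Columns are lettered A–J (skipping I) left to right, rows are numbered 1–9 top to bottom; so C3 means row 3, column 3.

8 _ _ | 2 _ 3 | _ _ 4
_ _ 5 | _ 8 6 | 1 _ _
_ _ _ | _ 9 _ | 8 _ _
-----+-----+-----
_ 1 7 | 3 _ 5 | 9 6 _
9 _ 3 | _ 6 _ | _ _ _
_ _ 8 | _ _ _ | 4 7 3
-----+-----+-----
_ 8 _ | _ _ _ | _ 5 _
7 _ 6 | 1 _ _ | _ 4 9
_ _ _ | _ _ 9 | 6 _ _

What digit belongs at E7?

3

H1 = 9 (sole candidate).
D6 = 9 (sole candidate).
C1 = 1 (sole candidate).
B1 = 6 (hidden single in row 1).
B2 = 9 (hidden single in row 2).
F3 = 1 (hidden single in row 3).
J3 = 6 (hidden single in row 3).
F6 = 2 (sole candidate).
F8 = 8 (sole candidate).
E4 = 4 (sole candidate).
F5 = 7 (sole candidate).
B6 = 5 (sole candidate).
E6 = 1 (sole candidate).
F7 = 4 (sole candidate).
A4 = 2 (sole candidate).
J4 = 8 (sole candidate).
B5 = 4 (sole candidate).
D5 = 8 (sole candidate).
A6 = 6 (sole candidate).
D3 = 5 (hidden single in row 3).
E1 = 7 (sole candidate).
G1 = 5 (sole candidate).
D2 = 4 (sole candidate).
G5 = 2 (sole candidate).
H5 = 1 (sole candidate).
J5 = 5 (sole candidate).
G8 = 3 (sole candidate).
D9 = 7 (sole candidate).
A2 = 3 (sole candidate).
H2 = 2 (sole candidate).
J2 = 7 (sole candidate).
A3 = 4 (sole candidate).
C3 = 2 (sole candidate).
H3 = 3 (sole candidate).
A7 = 1 (sole candidate).
C7 = 9 (sole candidate).
D7 = 6 (sole candidate).
G7 = 7 (sole candidate).
J7 = 2 (sole candidate).
B8 = 2 (sole candidate).
E8 = 5 (sole candidate).
A9 = 5 (sole candidate).
B9 = 3 (sole candidate).
C9 = 4 (sole candidate).
E9 = 2 (sole candidate).
H9 = 8 (sole candidate).
J9 = 1 (sole candidate).
B3 = 7 (sole candidate).
E7 = 3: row 7 has {1,2,4,5,6,7,8,9}; col 5 has {1,2,4,5,6,7,8,9}; box has {1,2,4,5,6,7,8,9} → only 3 remains.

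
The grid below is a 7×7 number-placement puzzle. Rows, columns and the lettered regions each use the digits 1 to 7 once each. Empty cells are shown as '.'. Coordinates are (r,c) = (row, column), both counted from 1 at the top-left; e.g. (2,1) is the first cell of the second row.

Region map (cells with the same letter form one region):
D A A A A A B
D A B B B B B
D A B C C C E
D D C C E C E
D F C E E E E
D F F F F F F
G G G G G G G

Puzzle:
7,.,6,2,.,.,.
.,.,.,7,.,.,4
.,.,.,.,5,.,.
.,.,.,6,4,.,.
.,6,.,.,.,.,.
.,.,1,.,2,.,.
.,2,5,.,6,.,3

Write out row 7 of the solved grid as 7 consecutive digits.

1254673

(6,1) = 6: in row 6, 6 can only go here (every other open cell in that row sees a 6).
(2,6) = 6: in row 2, 6 can only go here (every other open cell in that row sees a 6).
(3,7) = 6: in row 3, 6 can only go here (every other open cell in that row sees a 6).
(7,6) = 7: in row 7, 7 can only go here (every other open cell in that row sees a 7).
(3,2) = 7: in row 3, 7 can only go here (every other open cell in that row sees a 7).
(6,7) = 7: in row 6, 7 can only go here (every other open cell in that row sees a 7).
(4,3) = 7: in row 4, 7 can only go here (every other open cell in that row sees a 7).
(5,5) = 7: in row 5, 7 can only go here (every other open cell in that row sees a 7).
(5,3) = 4: in column 3, 4 can only go here (every other open cell in that column sees a 4).
(3,1) = 4: in row 3, 4 can only go here (every other open cell in that row sees a 4).
(7,1) = 1: row 7 has {2,3,5,6,7}; col 1 has {4,6,7}; region has {2,3,5,6,7} → only 1 remains.
(7,4) = 4: row 7 has {1,2,3,5,6,7}; col 4 has {2,6,7}; region has {1,2,3,5,6,7} → only 4 remains.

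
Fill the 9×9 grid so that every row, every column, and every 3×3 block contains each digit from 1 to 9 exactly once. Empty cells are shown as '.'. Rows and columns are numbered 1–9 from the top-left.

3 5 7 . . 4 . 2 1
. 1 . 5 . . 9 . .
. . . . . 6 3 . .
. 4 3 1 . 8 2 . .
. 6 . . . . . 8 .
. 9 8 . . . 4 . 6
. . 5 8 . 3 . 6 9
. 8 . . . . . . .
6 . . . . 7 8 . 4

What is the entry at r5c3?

r1c4 = 9: row 1 has {1,2,3,4,5,7}; col 4 has {1,5,8}; box has {4,5,6} → only 9 remains.
r1c5 = 8: row 1 has {1,2,3,4,5,7,9}; col 5 has {}; box has {4,5,6,9} → only 8 remains.
r1c7 = 6: row 1 has {1,2,3,4,5,7,8,9}; col 7 has {2,3,4,8,9}; box has {1,2,3,9} → only 6 remains.
r2c6 = 2: row 2 has {1,5,9}; col 6 has {3,4,6,7,8}; box has {4,5,6,8,9} → only 2 remains.
r3c2 = 2: row 3 has {3,6}; col 2 has {1,4,5,6,8,9}; box has {1,3,5,7} → only 2 remains.
r3c4 = 7: row 3 has {2,3,6}; col 4 has {1,5,8,9}; box has {2,4,5,6,8,9} → only 7 remains.
r3c5 = 1: row 3 has {2,3,6,7}; col 5 has {8}; box has {2,4,5,6,7,8,9} → only 1 remains.
r6c6 = 5: row 6 has {4,6,8,9}; col 6 has {2,3,4,6,7,8}; box has {1,8} → only 5 remains.
r7c2 = 7: row 7 has {3,5,6,8,9}; col 2 has {1,2,4,5,6,8,9}; box has {5,6,8} → only 7 remains.
r7c7 = 1: row 7 has {3,5,6,7,8,9}; col 7 has {2,3,4,6,8,9}; box has {4,6,8,9} → only 1 remains.
r9c2 = 3: row 9 has {4,6,7,8}; col 2 has {1,2,4,5,6,7,8,9}; box has {5,6,7,8} → only 3 remains.
r9c4 = 2: row 9 has {3,4,6,7,8}; col 4 has {1,5,7,8,9}; box has {3,7,8} → only 2 remains.
r9c8 = 5: row 9 has {2,3,4,6,7,8}; col 8 has {2,6,8}; box has {1,4,6,8,9} → only 5 remains.
r2c5 = 3: row 2 has {1,2,5,9}; col 5 has {1,8}; box has {1,2,4,5,6,7,8,9} → only 3 remains.
r3c8 = 4: row 3 has {1,2,3,6,7}; col 8 has {2,5,6,8}; box has {1,2,3,6,9} → only 4 remains.
r5c6 = 9: row 5 has {6,8}; col 6 has {2,3,4,5,6,7,8}; box has {1,5,8} → only 9 remains.
r6c4 = 3: row 6 has {4,5,6,8,9}; col 4 has {1,2,5,7,8,9}; box has {1,5,8,9} → only 3 remains.
r7c5 = 4: row 7 has {1,3,5,6,7,8,9}; col 5 has {1,3,8}; box has {2,3,7,8} → only 4 remains.
r8c4 = 6: row 8 has {8}; col 4 has {1,2,3,5,7,8,9}; box has {2,3,4,7,8} → only 6 remains.
r8c6 = 1: row 8 has {6,8}; col 6 has {2,3,4,5,6,7,8,9}; box has {2,3,4,6,7,8} → only 1 remains.
r8c7 = 7: row 8 has {1,6,8}; col 7 has {1,2,3,4,6,8,9}; box has {1,4,5,6,8,9} → only 7 remains.
r8c8 = 3: row 8 has {1,6,7,8}; col 8 has {2,4,5,6,8}; box has {1,4,5,6,7,8,9} → only 3 remains.
r8c9 = 2: row 8 has {1,3,6,7,8}; col 9 has {1,4,6,9}; box has {1,3,4,5,6,7,8,9} → only 2 remains.
r9c5 = 9: row 9 has {2,3,4,5,6,7,8}; col 5 has {1,3,4,8}; box has {1,2,3,4,6,7,8} → only 9 remains.
r2c8 = 7: row 2 has {1,2,3,5,9}; col 8 has {2,3,4,5,6,8}; box has {1,2,3,4,6,9} → only 7 remains.
r2c9 = 8: row 2 has {1,2,3,5,7,9}; col 9 has {1,2,4,6,9}; box has {1,2,3,4,6,7,9} → only 8 remains.
r3c3 = 9: row 3 has {1,2,3,4,6,7}; col 3 has {3,5,7,8}; box has {1,2,3,5,7} → only 9 remains.
r3c9 = 5: row 3 has {1,2,3,4,6,7,9}; col 9 has {1,2,4,6,8,9}; box has {1,2,3,4,6,7,8,9} → only 5 remains.
r4c8 = 9: row 4 has {1,2,3,4,8}; col 8 has {2,3,4,5,6,7,8}; box has {2,4,6,8} → only 9 remains.
r4c9 = 7: row 4 has {1,2,3,4,8,9}; col 9 has {1,2,4,5,6,8,9}; box has {2,4,6,8,9} → only 7 remains.
r5c4 = 4: row 5 has {6,8,9}; col 4 has {1,2,3,5,6,7,8,9}; box has {1,3,5,8,9} → only 4 remains.
r5c7 = 5: row 5 has {4,6,8,9}; col 7 has {1,2,3,4,6,7,8,9}; box has {2,4,6,7,8,9} → only 5 remains.
r5c9 = 3: row 5 has {4,5,6,8,9}; col 9 has {1,2,4,5,6,7,8,9}; box has {2,4,5,6,7,8,9} → only 3 remains.
r6c8 = 1: row 6 has {3,4,5,6,8,9}; col 8 has {2,3,4,5,6,7,8,9}; box has {2,3,4,5,6,7,8,9} → only 1 remains.
r7c1 = 2: row 7 has {1,3,4,5,6,7,8,9}; col 1 has {3,6}; box has {3,5,6,7,8} → only 2 remains.
r8c3 = 4: row 8 has {1,2,3,6,7,8}; col 3 has {3,5,7,8,9}; box has {2,3,5,6,7,8} → only 4 remains.
r8c5 = 5: row 8 has {1,2,3,4,6,7,8}; col 5 has {1,3,4,8,9}; box has {1,2,3,4,6,7,8,9} → only 5 remains.
r9c3 = 1: row 9 has {2,3,4,5,6,7,8,9}; col 3 has {3,4,5,7,8,9}; box has {2,3,4,5,6,7,8} → only 1 remains.
r2c1 = 4: row 2 has {1,2,3,5,7,8,9}; col 1 has {2,3,6}; box has {1,2,3,5,7,9} → only 4 remains.
r2c3 = 6: row 2 has {1,2,3,4,5,7,8,9}; col 3 has {1,3,4,5,7,8,9}; box has {1,2,3,4,5,7,9} → only 6 remains.
r3c1 = 8: row 3 has {1,2,3,4,5,6,7,9}; col 1 has {2,3,4,6}; box has {1,2,3,4,5,6,7,9} → only 8 remains.
r4c1 = 5: row 4 has {1,2,3,4,7,8,9}; col 1 has {2,3,4,6,8}; box has {3,4,6,8,9} → only 5 remains.
r4c5 = 6: row 4 has {1,2,3,4,5,7,8,9}; col 5 has {1,3,4,5,8,9}; box has {1,3,4,5,8,9} → only 6 remains.
r5c3 = 2: row 5 has {3,4,5,6,8,9}; col 3 has {1,3,4,5,6,7,8,9}; box has {3,4,5,6,8,9} → only 2 remains.

2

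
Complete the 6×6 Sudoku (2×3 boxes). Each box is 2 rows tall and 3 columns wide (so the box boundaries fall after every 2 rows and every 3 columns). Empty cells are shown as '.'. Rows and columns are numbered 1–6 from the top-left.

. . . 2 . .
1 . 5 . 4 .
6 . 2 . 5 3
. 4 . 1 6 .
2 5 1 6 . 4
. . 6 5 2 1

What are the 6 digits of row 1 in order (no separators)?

364215

row 2, column 4 = 3: row 2 has {1,4,5}; col 4 has {1,2,5,6}; box has {2,4} → only 3 remains.
row 2, column 6 = 6: row 2 has {1,3,4,5}; col 6 has {1,3,4}; box has {2,3,4} → only 6 remains.
row 3, column 2 = 1: row 3 has {2,3,5,6}; col 2 has {4,5}; box has {2,4,6} → only 1 remains.
row 3, column 4 = 4: row 3 has {1,2,3,5,6}; col 4 has {1,2,3,5,6}; box has {1,3,5,6} → only 4 remains.
row 4, column 3 = 3: row 4 has {1,4,6}; col 3 has {1,2,5,6}; box has {1,2,4,6} → only 3 remains.
row 4, column 6 = 2: row 4 has {1,3,4,6}; col 6 has {1,3,4,6}; box has {1,3,4,5,6} → only 2 remains.
row 5, column 5 = 3: row 5 has {1,2,4,5,6}; col 5 has {2,4,5,6}; box has {1,2,4,5,6} → only 3 remains.
row 6, column 2 = 3: row 6 has {1,2,5,6}; col 2 has {1,4,5}; box has {1,2,5,6} → only 3 remains.
row 1, column 2 = 6: row 1 has {2}; col 2 has {1,3,4,5}; box has {1,5} → only 6 remains.
row 1, column 3 = 4: row 1 has {2,6}; col 3 has {1,2,3,5,6}; box has {1,5,6} → only 4 remains.
row 1, column 5 = 1: row 1 has {2,4,6}; col 5 has {2,3,4,5,6}; box has {2,3,4,6} → only 1 remains.
row 1, column 6 = 5: row 1 has {1,2,4,6}; col 6 has {1,2,3,4,6}; box has {1,2,3,4,6} → only 5 remains.
row 2, column 2 = 2: row 2 has {1,3,4,5,6}; col 2 has {1,3,4,5,6}; box has {1,4,5,6} → only 2 remains.
row 4, column 1 = 5: row 4 has {1,2,3,4,6}; col 1 has {1,2,6}; box has {1,2,3,4,6} → only 5 remains.
row 6, column 1 = 4: row 6 has {1,2,3,5,6}; col 1 has {1,2,5,6}; box has {1,2,3,5,6} → only 4 remains.
row 1, column 1 = 3: row 1 has {1,2,4,5,6}; col 1 has {1,2,4,5,6}; box has {1,2,4,5,6} → only 3 remains.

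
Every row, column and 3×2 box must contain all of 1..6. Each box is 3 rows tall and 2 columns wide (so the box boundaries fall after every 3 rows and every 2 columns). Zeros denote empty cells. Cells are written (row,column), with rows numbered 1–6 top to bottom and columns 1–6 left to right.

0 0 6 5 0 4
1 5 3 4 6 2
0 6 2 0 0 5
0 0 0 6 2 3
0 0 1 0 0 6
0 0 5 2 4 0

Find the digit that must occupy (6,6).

(3,4) = 1 (sole candidate).
(3,5) = 3 (sole candidate).
(4,3) = 4 (sole candidate).
(5,4) = 3 (sole candidate).
(5,5) = 5 (sole candidate).
(6,6) = 1: row 6 has {2,4,5}; col 6 has {2,3,4,5,6}; box has {2,3,4,5,6} → only 1 remains.

1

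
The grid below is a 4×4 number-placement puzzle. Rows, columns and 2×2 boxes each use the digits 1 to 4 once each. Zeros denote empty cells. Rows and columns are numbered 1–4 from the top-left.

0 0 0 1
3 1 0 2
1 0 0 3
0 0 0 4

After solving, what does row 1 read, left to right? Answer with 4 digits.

4231

R2C3 = 4: row 2 has {1,2,3}; col 3 has {}; box has {1,2} → only 4 remains.
R3C3 = 2: row 3 has {1,3}; col 3 has {4}; box has {3,4} → only 2 remains.
R4C1 = 2: row 4 has {4}; col 1 has {1,3}; box has {1} → only 2 remains.
R4C2 = 3: row 4 has {2,4}; col 2 has {1}; box has {1,2} → only 3 remains.
R4C3 = 1: row 4 has {2,3,4}; col 3 has {2,4}; box has {2,3,4} → only 1 remains.
R1C1 = 4: row 1 has {1}; col 1 has {1,2,3}; box has {1,3} → only 4 remains.
R1C2 = 2: row 1 has {1,4}; col 2 has {1,3}; box has {1,3,4} → only 2 remains.
R1C3 = 3: row 1 has {1,2,4}; col 3 has {1,2,4}; box has {1,2,4} → only 3 remains.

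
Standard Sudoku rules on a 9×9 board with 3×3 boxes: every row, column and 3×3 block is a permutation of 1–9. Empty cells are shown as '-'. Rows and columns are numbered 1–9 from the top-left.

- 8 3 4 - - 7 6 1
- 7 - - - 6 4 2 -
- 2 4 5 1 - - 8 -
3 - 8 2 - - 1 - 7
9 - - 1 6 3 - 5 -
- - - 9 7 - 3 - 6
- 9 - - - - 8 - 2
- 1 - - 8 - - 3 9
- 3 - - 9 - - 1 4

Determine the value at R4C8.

9

R1C1 = 5 (sole candidate).
R1C5 = 2 (sole candidate).
R1C6 = 9 (sole candidate).
R2C1 = 1 (sole candidate).
R2C3 = 9 (sole candidate).
R2C5 = 3 (sole candidate).
R2C9 = 5 (sole candidate).
R3C1 = 6 (sole candidate).
R3C6 = 7 (sole candidate).
R3C7 = 9 (sole candidate).
R3C9 = 3 (sole candidate).
R5C2 = 4 (sole candidate).
R5C7 = 2 (sole candidate).
R5C9 = 8 (sole candidate).
R6C1 = 2 (sole candidate).
R6C2 = 5 (sole candidate).
R6C3 = 1 (sole candidate).
R6C8 = 4 (sole candidate).
R7C8 = 7 (sole candidate).
R2C4 = 8 (sole candidate).
R4C2 = 6 (sole candidate).
R4C8 = 9: row 4 has {1,2,3,6,7,8}; col 8 has {1,2,3,4,5,6,7,8}; box has {1,2,3,4,5,6,7,8} → only 9 remains.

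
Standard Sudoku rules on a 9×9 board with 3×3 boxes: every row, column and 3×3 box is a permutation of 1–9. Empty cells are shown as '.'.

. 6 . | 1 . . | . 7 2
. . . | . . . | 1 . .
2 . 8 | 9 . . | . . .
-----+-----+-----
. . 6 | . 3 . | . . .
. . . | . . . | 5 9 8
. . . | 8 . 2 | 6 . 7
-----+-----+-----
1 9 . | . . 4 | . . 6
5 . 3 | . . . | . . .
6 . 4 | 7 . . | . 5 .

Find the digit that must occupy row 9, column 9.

row 3, column 2 = 1: in row 3, 1 can only go here (every other open cell in that row sees a 1).
row 4, column 1 = 8: in column 1, 8 can only go here (every other open cell in that column sees an 8).
row 4, column 6 = 9: in row 4, 9 can only go here (every other open cell in that row sees a 9).
row 4, column 2 = 7: in row 4, 7 can only go here (every other open cell in that row sees a 7).
row 4, column 4 = 5: in row 4, 5 can only go here (every other open cell in that row sees a 5).
row 7, column 5 = 5: in row 7, 5 can only go here (every other open cell in that row sees a 5).
row 8, column 7 = 7: in row 8, 7 can only go here (every other open cell in that row sees a 7).
row 7, column 3 = 7: in row 7, 7 can only go here (every other open cell in that row sees a 7).
row 2, column 1 = 7: in column 1, 7 can only go here (every other open cell in that column sees a 7).
row 5, column 3 = 2: in column 3, 2 can only go here (every other open cell in that column sees a 2).
row 6, column 3 = 1: in column 3, 1 can only go here (every other open cell in that column sees a 1).
row 6, column 5 = 4: row 6 has {1,2,6,7,8}; col 5 has {3,5}; box has {2,3,5,8,9} → only 4 remains.
row 6, column 8 = 3: row 6 has {1,2,4,6,7,8}; col 8 has {5,7,9}; box has {5,6,7,8,9} → only 3 remains.
row 1, column 5 = 8: row 1 has {1,2,6,7}; col 5 has {3,4,5}; box has {1,9} → only 8 remains.
row 5, column 4 = 6: row 5 has {2,5,8,9}; col 4 has {1,5,7,8,9}; box has {2,3,4,5,8,9} → only 6 remains.
row 6, column 1 = 9: row 6 has {1,2,3,4,6,7,8}; col 1 has {1,2,5,6,7,8}; box has {1,2,6,7,8} → only 9 remains.
row 6, column 2 = 5: row 6 has {1,2,3,4,6,7,8,9}; col 2 has {1,6,7,9}; box has {1,2,6,7,8,9} → only 5 remains.
row 8, column 4 = 2: row 8 has {3,5,7}; col 4 has {1,5,6,7,8,9}; box has {4,5,7} → only 2 remains.
row 7, column 4 = 3: row 7 has {1,4,5,6,7,9}; col 4 has {1,2,5,6,7,8,9}; box has {2,4,5,7} → only 3 remains.
row 8, column 2 = 8: row 8 has {2,3,5,7}; col 2 has {1,5,6,7,9}; box has {1,3,4,5,6,7,9} → only 8 remains.
row 9, column 2 = 2: row 9 has {4,5,6,7}; col 2 has {1,5,6,7,8,9}; box has {1,3,4,5,6,7,8,9} → only 2 remains.
row 2, column 4 = 4: row 2 has {1,7}; col 4 has {1,2,3,5,6,7,8,9}; box has {1,8,9} → only 4 remains.
row 2, column 2 = 3: row 2 has {1,4,7}; col 2 has {1,2,5,6,7,8,9}; box has {1,2,6,7,8} → only 3 remains.
row 5, column 2 = 4: row 5 has {2,5,6,8,9}; col 2 has {1,2,3,5,6,7,8,9}; box has {1,2,5,6,7,8,9} → only 4 remains.
row 1, column 1 = 4: row 1 has {1,2,6,7,8}; col 1 has {1,2,5,6,7,8,9}; box has {1,2,3,6,7,8} → only 4 remains.
row 5, column 1 = 3: row 5 has {2,4,5,6,8,9}; col 1 has {1,2,4,5,6,7,8,9}; box has {1,2,4,5,6,7,8,9} → only 3 remains.
row 2, column 5 = 2: in row 2, 2 can only go here (every other open cell in that row sees a 2).
row 2, column 8 = 8: in row 2, 8 can only go here (every other open cell in that row sees an 8).
row 7, column 8 = 2: row 7 has {1,3,4,5,6,7,9}; col 8 has {3,5,7,8,9}; box has {5,6,7} → only 2 remains.
row 7, column 7 = 8: row 7 has {1,2,3,4,5,6,7,9}; col 7 has {1,5,6,7}; box has {2,5,6,7} → only 8 remains.
row 2, column 6 = 6: in row 2, 6 can only go here (every other open cell in that row sees a 6).
row 3, column 5 = 7: row 3 has {1,2,8,9}; col 5 has {2,3,4,5,8}; box has {1,2,4,6,8,9} → only 7 remains.
row 5, column 5 = 1: row 5 has {2,3,4,5,6,8,9}; col 5 has {2,3,4,5,7,8}; box has {2,3,4,5,6,8,9} → only 1 remains.
row 5, column 6 = 7: row 5 has {1,2,3,4,5,6,8,9}; col 6 has {2,4,6,9}; box has {1,2,3,4,5,6,8,9} → only 7 remains.
row 8, column 6 = 1: row 8 has {2,3,5,7,8}; col 6 has {2,4,6,7,9}; box has {2,3,4,5,7} → only 1 remains.
row 8, column 8 = 4: row 8 has {1,2,3,5,7,8}; col 8 has {2,3,5,7,8,9}; box has {2,5,6,7,8} → only 4 remains.
row 8, column 9 = 9: row 8 has {1,2,3,4,5,7,8}; col 9 has {2,6,7,8}; box has {2,4,5,6,7,8} → only 9 remains.
row 9, column 5 = 9: row 9 has {2,4,5,6,7}; col 5 has {1,2,3,4,5,7,8}; box has {1,2,3,4,5,7} → only 9 remains.
row 9, column 6 = 8: row 9 has {2,4,5,6,7,9}; col 6 has {1,2,4,6,7,9}; box has {1,2,3,4,5,7,9} → only 8 remains.
row 9, column 7 = 3: row 9 has {2,4,5,6,7,8,9}; col 7 has {1,5,6,7,8}; box has {2,4,5,6,7,8,9} → only 3 remains.
row 9, column 9 = 1: row 9 has {2,3,4,5,6,7,8,9}; col 9 has {2,6,7,8,9}; box has {2,3,4,5,6,7,8,9} → only 1 remains.

1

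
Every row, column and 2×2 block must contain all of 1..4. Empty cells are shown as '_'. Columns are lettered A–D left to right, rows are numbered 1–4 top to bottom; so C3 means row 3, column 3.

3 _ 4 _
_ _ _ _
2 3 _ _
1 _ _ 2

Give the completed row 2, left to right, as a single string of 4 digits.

4123

D1 = 1 (sole candidate).
A2 = 4: row 2 has {}; col 1 has {1,2,3}; box has {3} → only 4 remains.
D2 = 3: row 2 has {4}; col 4 has {1,2}; box has {1,4} → only 3 remains.
C3 = 1 (sole candidate).
D3 = 4 (sole candidate).
B4 = 4 (sole candidate).
C4 = 3 (sole candidate).
B1 = 2 (sole candidate).
B2 = 1: row 2 has {3,4}; col 2 has {2,3,4}; box has {2,3,4} → only 1 remains.
C2 = 2: row 2 has {1,3,4}; col 3 has {1,3,4}; box has {1,3,4} → only 2 remains.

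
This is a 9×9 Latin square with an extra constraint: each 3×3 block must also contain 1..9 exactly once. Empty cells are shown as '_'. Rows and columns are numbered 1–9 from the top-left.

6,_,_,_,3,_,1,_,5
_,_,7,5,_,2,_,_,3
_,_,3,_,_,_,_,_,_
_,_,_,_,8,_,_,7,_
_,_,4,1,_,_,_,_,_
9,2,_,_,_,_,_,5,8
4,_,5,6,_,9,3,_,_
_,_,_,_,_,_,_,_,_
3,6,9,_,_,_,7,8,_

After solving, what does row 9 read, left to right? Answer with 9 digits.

R6C3 = 1 (hidden single in row 6).
R4C1 = 5 (sole candidate).
R4C2 = 3 (sole candidate).
R4C3 = 6 (sole candidate).
R4C6 = 4 (sole candidate).
R3C2 = 5 (hidden single in row 3).
R4C9 = 1 (hidden single in row 4).
R7C9 = 2 (sole candidate).
R9C9 = 4: row 9 has {3,6,7,8,9}; col 9 has {1,2,3,5,8}; box has {2,3,7,8} → only 4 remains.
R7C8 = 1 (sole candidate).
R9C4 = 2: row 9 has {3,4,6,7,8,9}; col 4 has {1,5,6}; box has {6,9} → only 2 remains.
R4C4 = 9 (sole candidate).
R4C7 = 2 (sole candidate).
R7C5 = 7 (sole candidate).
R6C5 = 6 (sole candidate).
R6C7 = 4 (sole candidate).
R7C2 = 8 (sole candidate).
R8C3 = 2 (sole candidate).
R1C3 = 8 (sole candidate).
R1C6 = 7 (sole candidate).
R2C1 = 1 (sole candidate).
R3C1 = 2 (sole candidate).
R5C2 = 7 (sole candidate).
R6C6 = 3 (sole candidate).
R8C1 = 7 (sole candidate).
R8C2 = 1 (sole candidate).
R1C4 = 4 (sole candidate).
R2C5 = 9 (sole candidate).
R3C4 = 8 (sole candidate).
R3C5 = 1 (sole candidate).
R3C6 = 6 (sole candidate).
R3C7 = 9 (sole candidate).
R3C8 = 4 (sole candidate).
R3C9 = 7 (sole candidate).
R5C1 = 8 (sole candidate).
R5C6 = 5 (sole candidate).
R5C7 = 6 (sole candidate).
R5C9 = 9 (sole candidate).
R6C4 = 7 (sole candidate).
R8C4 = 3 (sole candidate).
R8C6 = 8 (sole candidate).
R8C7 = 5 (sole candidate).
R8C9 = 6 (sole candidate).
R9C5 = 5: row 9 has {2,3,4,6,7,8,9}; col 5 has {1,3,6,7,8,9}; box has {2,3,6,7,8,9} → only 5 remains.
R9C6 = 1: row 9 has {2,3,4,5,6,7,8,9}; col 6 has {2,3,4,5,6,7,8,9}; box has {2,3,5,6,7,8,9} → only 1 remains.

369251784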